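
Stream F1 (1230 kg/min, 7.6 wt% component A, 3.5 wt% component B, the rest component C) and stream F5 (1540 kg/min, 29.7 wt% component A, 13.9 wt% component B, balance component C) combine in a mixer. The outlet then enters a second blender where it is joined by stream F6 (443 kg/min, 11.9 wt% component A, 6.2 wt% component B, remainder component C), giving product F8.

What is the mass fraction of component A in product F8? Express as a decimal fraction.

Overall, product flow = 3213 kg/min.
component A in = 1230×0.076 + 1540×0.297 + 443×0.119 = 603.58 kg/min.
component A fraction in F8 = 0.188.

0.188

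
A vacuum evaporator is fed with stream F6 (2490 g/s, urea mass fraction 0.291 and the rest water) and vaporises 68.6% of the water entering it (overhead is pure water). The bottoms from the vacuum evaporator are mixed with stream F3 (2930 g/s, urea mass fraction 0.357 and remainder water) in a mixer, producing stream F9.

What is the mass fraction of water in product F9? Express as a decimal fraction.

Vapour removed = 0.686×0.709×2490 = 1211.1 g/s; concentrate = 1278.9 g/s.
water reaching the mixer = 554.34 (from concentrate) + 2930×0.643 = 2438.3 g/s.
Product flow = 1278.9 + 2930 = 4208.9 g/s; water fraction = 0.579.

0.579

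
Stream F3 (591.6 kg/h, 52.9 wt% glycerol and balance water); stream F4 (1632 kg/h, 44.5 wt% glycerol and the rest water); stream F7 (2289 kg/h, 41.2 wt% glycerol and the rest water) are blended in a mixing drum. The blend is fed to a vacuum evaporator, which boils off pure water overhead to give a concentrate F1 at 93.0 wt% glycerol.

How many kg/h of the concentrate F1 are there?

glycerol entering = 591.6×0.529 + 1632×0.445 + 2289×0.412 = 1982.3 kg/h.
All glycerol reports to F1, so F1 = 1982.3/0.930 = 2131.5 kg/h.

2131 kg/h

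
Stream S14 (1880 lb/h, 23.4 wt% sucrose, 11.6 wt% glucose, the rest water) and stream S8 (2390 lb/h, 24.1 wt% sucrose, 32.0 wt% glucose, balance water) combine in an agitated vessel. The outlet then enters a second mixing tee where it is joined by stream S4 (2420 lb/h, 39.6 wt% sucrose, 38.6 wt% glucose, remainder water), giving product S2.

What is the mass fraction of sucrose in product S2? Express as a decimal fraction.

0.295

Overall, product flow = 6690 lb/h.
sucrose in = 1880×0.234 + 2390×0.241 + 2420×0.396 = 1974.2 lb/h.
sucrose fraction in S2 = 0.295.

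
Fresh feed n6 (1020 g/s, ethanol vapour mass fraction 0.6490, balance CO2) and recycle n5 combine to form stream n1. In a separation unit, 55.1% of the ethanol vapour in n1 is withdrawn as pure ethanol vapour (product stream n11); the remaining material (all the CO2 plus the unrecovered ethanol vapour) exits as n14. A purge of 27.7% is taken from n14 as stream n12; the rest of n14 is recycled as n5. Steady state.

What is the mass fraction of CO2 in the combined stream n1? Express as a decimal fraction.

CO2 enters only via n6 and leaves only via the purge: 1020×0.351 = 0.277×(CO2 in n14), and the separation unit passes all CO2, so CO2 in n1 = CO2 in n14 = 1292.5 g/s.
ethanol vapour in n1: m_A = 1020×0.649 + (1−0.277)·(1−0.551)·m_A, so m_A = 661.98/0.6754 = 980.17 g/s.
n1 = 980.17 + 1292.5 = 2272.7 g/s.
CO2 fraction in n1 = 1292.5/2272.7 = 0.5687.

0.5687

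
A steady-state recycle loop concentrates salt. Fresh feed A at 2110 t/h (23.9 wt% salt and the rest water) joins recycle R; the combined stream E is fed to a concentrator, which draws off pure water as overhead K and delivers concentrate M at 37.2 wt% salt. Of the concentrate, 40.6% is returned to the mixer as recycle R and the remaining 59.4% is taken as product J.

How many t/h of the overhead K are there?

754.4 t/h

Overall salt balance (none leaves overhead): salt in fresh feed = salt in product, i.e. 2110×0.239 = (1−0.406)·M·0.372.
M = 504.29/(0.372×0.594) = 2282.2 t/h.
Recycle R = 0.406×2282.2 = 926.57 t/h.
Combined feed E = 2110 + 926.57 = 3036.6 t/h.
Overhead K = E − M = 3036.6 − 2282.2 = 754.38 t/h.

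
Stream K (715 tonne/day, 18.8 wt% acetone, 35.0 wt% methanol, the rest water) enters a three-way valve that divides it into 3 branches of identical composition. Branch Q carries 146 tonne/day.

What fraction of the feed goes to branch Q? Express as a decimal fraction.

0.204

Fraction to Q = 146/715 = 0.2042.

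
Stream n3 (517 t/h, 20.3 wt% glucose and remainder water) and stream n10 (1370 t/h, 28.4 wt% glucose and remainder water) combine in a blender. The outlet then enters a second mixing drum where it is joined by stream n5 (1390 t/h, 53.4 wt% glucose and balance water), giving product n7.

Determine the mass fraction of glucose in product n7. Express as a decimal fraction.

Overall, product flow = 3277 t/h.
glucose in = 517×0.203 + 1370×0.284 + 1390×0.534 = 1236.3 t/h.
glucose fraction in n7 = 0.377.

0.377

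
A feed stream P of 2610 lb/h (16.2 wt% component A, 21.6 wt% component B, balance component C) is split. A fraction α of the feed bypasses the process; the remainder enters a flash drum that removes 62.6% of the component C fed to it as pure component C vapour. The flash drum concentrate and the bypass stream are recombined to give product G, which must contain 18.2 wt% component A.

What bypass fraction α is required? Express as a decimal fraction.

0.718

All 2610×0.162 = 422.82 lb/h of component A reaches G, so G = 422.82/0.182 = 2323.2 lb/h and vapour = 286.81 lb/h.
The evaporator receives (1−α)·2610 of feed at 0.622 component C and removes 0.626 of that component C:
0.626×0.622×(1−α)×2610 = 286.81
(1−α) = 286.81/1016.3 = 0.2822;  α = 0.7178.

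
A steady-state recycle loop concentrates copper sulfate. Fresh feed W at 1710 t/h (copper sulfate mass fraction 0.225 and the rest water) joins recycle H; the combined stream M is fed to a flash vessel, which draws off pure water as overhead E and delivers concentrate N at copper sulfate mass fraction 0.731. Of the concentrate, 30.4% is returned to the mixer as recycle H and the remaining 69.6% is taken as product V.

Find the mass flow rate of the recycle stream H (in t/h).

Overall copper sulfate balance (none leaves overhead): copper sulfate in fresh feed = copper sulfate in product, i.e. 1710×0.225 = (1−0.304)·N·0.731.
N = 384.75/(0.731×0.696) = 756.23 t/h.
Recycle H = 0.304×756.23 = 229.89 t/h.

229.9 t/h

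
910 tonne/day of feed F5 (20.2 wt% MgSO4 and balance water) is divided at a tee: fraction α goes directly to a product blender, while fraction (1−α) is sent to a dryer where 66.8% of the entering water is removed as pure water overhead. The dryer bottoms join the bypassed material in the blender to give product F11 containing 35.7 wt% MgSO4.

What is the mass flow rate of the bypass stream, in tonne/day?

All 910×0.202 = 183.82 tonne/day of MgSO4 reaches F11, so F11 = 183.82/0.357 = 514.9 tonne/day and vapour = 395.1 tonne/day.
The evaporator receives (1−α)·910 of feed at 0.798 water and removes 0.668 of that water:
0.668×0.798×(1−α)×910 = 395.1
(1−α) = 395.1/485.09 = 0.8145;  α = 0.1855.
Bypass flow = 0.1855×910 = 168.82 tonne/day.

168.8 tonne/day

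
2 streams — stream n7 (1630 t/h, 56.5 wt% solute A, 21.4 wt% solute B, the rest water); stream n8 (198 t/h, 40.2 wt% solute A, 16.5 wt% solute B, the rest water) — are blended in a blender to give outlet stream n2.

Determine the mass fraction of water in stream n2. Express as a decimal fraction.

Total flow out = 1630 + 198 = 1828 t/h.
water in = 1630×0.221 + 198×0.433 = 445.96 t/h.
water mass fraction in n2 = 445.96/1828 = 0.2440.

0.2440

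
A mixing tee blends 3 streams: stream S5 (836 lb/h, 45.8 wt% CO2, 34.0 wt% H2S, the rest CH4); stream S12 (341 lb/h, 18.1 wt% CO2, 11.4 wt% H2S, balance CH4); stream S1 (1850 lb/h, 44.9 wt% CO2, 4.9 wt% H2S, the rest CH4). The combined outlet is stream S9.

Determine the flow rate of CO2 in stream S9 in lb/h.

CO2 out = CO2 in = 836×0.458 + 341×0.181 + 1850×0.449 = 1275.3 lb/h.

1275 lb/h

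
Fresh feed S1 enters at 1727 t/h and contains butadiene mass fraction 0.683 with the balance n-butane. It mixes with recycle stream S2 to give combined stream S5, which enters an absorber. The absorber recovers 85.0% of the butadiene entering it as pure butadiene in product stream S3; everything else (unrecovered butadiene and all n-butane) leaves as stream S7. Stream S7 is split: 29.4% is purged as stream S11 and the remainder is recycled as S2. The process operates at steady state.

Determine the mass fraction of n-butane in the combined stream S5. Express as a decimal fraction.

n-butane enters only via S1 and leaves only via the purge: 1727×0.317 = 0.294×(n-butane in S7), and the absorber passes all n-butane, so n-butane in S5 = n-butane in S7 = 1862.1 t/h.
butadiene in S5: m_A = 1727×0.683 + (1−0.294)·(1−0.850)·m_A, so m_A = 1179.5/0.8941 = 1319.2 t/h.
S5 = 1319.2 + 1862.1 = 3181.4 t/h.
n-butane fraction in S5 = 1862.1/3181.4 = 0.585.

0.585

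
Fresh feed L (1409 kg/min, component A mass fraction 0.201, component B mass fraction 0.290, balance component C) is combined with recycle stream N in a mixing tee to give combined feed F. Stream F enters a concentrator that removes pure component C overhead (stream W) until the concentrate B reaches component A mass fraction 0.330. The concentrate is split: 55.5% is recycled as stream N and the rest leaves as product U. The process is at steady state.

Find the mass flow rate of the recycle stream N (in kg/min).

1070 kg/min

Overall component A balance (none leaves overhead): component A in fresh feed = component A in product, i.e. 1409×0.201 = (1−0.555)·B·0.330.
B = 283.21/(0.330×0.445) = 1928.6 kg/min.
Recycle N = 0.555×1928.6 = 1070.4 kg/min.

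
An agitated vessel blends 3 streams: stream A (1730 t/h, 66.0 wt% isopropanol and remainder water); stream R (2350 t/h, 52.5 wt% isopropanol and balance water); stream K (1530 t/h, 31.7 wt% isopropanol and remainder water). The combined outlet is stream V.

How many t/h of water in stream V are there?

2749 t/h

water out = water in = 1730×0.340 + 2350×0.475 + 1530×0.683 = 2749.4 t/h.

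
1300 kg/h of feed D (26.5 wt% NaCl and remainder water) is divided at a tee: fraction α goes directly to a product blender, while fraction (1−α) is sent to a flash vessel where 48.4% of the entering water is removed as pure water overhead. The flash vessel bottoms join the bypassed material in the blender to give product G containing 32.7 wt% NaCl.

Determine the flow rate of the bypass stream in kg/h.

607.1 kg/h

All 1300×0.265 = 344.5 kg/h of NaCl reaches G, so G = 344.5/0.327 = 1053.5 kg/h and vapour = 246.48 kg/h.
The evaporator receives (1−α)·1300 of feed at 0.735 water and removes 0.484 of that water:
0.484×0.735×(1−α)×1300 = 246.48
(1−α) = 246.48/462.46 = 0.5330;  α = 0.4670.
Bypass flow = 0.4670×1300 = 607.13 kg/h.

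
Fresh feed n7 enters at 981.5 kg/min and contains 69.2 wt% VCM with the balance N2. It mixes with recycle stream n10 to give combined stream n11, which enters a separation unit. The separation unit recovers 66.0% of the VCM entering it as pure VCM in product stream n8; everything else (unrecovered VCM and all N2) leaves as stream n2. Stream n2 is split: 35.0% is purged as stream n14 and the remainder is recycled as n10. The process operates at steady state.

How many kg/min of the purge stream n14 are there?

406.1 kg/min

N2 enters only via n7 and leaves only via the purge: 981.5×0.308 = 0.350×(N2 in n2), and the separation unit passes all N2, so N2 in n11 = N2 in n2 = 863.72 kg/min.
VCM in n11: m_A = 981.5×0.692 + (1−0.350)·(1−0.660)·m_A, so m_A = 679.2/0.7790 = 871.88 kg/min.
n2 = (1−0.660)×871.88 + 863.72 = 1160.2 kg/min.
Purge n14 = 0.350×1160.2 = 406.06 kg/min.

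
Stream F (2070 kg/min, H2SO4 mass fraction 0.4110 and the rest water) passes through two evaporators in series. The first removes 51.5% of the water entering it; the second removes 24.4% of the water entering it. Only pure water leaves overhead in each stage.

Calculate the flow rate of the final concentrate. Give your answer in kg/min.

1298 kg/min

water in feed = 2070×0.589 = 1219.2 kg/min.
After stage 1: water left = (1−0.515)×1219.2 = 591.33; stream total = 1442.1 kg/min.
After stage 2: water left = (1−0.244)×591.33 = 447.04; final concentrate = 1297.8 kg/min.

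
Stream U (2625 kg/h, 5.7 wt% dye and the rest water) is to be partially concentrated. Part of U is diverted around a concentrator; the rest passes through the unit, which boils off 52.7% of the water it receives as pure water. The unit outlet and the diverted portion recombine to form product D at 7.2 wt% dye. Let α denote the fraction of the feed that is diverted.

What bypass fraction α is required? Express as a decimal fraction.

0.581

All 2625×0.057 = 149.62 kg/h of dye reaches D, so D = 149.62/0.072 = 2078.1 kg/h and vapour = 546.88 kg/h.
The evaporator receives (1−α)·2625 of feed at 0.943 water and removes 0.527 of that water:
0.527×0.943×(1−α)×2625 = 546.88
(1−α) = 546.88/1304.5 = 0.4192;  α = 0.5808.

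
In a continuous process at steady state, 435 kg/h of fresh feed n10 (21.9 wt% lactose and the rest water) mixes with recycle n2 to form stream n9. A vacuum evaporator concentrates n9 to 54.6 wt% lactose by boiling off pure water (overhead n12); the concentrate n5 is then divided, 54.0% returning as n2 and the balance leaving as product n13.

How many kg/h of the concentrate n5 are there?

Overall lactose balance (none leaves overhead): lactose in fresh feed = lactose in product, i.e. 435×0.219 = (1−0.540)·n5·0.546.
n5 = 95.265/(0.546×0.460) = 379.3 kg/h.

379.3 kg/h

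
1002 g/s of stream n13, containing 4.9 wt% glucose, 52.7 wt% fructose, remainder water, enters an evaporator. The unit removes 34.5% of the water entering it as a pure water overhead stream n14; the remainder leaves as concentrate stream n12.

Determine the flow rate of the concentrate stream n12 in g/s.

855.4 g/s

water entering = 1002×0.424 = 424.85 g/s; overhead removed = 0.345×424.85 = 146.57 g/s.
Concentrate = 1002 − 146.57 = 855.43 g/s.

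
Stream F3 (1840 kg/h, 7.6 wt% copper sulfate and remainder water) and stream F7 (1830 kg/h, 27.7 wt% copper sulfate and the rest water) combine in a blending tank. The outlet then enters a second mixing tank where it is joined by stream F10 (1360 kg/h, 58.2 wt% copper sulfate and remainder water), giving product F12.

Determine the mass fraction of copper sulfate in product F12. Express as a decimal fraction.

0.2859

Overall, product flow = 5030 kg/h.
copper sulfate in = 1840×0.076 + 1830×0.277 + 1360×0.582 = 1438.3 kg/h.
copper sulfate fraction in F12 = 0.2859.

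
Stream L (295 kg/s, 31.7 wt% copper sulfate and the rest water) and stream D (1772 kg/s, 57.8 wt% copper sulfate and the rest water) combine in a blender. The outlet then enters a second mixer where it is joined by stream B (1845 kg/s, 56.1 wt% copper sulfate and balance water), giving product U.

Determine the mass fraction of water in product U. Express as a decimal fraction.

0.450

Overall, product flow = 3912 kg/s.
water in = 295×0.683 + 1772×0.422 + 1845×0.439 = 1759.2 kg/s.
water fraction in U = 0.450.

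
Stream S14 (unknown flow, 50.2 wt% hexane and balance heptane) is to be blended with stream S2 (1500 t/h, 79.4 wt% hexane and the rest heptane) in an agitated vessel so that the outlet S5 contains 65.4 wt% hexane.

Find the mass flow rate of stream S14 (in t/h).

Let S14 be the unknown flow. Total out = 1500 + S14.
hexane balance: 1191 + 0.502·S14 = 0.654·(1500 + S14)
(0.502 − 0.654)·S14 = 0.654×1500 − 1191 = -210
S14 = -210 / -0.152 = 1381.6 t/h

1382 t/h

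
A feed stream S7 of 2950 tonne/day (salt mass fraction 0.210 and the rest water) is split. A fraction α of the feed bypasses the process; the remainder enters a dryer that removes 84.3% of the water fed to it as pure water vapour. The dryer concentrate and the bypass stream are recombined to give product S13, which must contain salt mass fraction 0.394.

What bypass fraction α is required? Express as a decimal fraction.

All 2950×0.210 = 619.5 tonne/day of salt reaches S13, so S13 = 619.5/0.394 = 1572.3 tonne/day and vapour = 1377.7 tonne/day.
The evaporator receives (1−α)·2950 of feed at 0.790 water and removes 0.843 of that water:
0.843×0.790×(1−α)×2950 = 1377.7
(1−α) = 1377.7/1964.6 = 0.7012;  α = 0.2988.

0.299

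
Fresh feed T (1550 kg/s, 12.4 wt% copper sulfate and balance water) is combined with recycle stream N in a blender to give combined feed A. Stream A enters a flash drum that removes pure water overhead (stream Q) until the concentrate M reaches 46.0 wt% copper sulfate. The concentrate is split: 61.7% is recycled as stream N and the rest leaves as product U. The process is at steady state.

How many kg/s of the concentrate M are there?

Overall copper sulfate balance (none leaves overhead): copper sulfate in fresh feed = copper sulfate in product, i.e. 1550×0.124 = (1−0.617)·M·0.460.
M = 192.2/(0.460×0.383) = 1090.9 kg/s.

1091 kg/s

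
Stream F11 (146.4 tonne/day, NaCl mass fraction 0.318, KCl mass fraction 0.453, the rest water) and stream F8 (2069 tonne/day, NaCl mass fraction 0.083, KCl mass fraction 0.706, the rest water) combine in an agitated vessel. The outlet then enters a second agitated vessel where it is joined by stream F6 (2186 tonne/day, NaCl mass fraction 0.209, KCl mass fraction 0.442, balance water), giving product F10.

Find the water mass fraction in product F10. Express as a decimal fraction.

Overall, product flow = 4401.4 tonne/day.
water in = 146.4×0.229 + 2069×0.211 + 2186×0.349 = 1233 tonne/day.
water fraction in F10 = 0.280.

0.280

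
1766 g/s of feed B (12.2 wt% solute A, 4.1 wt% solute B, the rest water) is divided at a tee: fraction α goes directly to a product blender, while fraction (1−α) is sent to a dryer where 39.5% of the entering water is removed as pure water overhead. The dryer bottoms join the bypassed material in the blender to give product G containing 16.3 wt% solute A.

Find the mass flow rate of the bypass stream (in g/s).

All 1766×0.122 = 215.45 g/s of solute A reaches G, so G = 215.45/0.163 = 1321.8 g/s and vapour = 444.21 g/s.
The evaporator receives (1−α)·1766 of feed at 0.837 water and removes 0.395 of that water:
0.395×0.837×(1−α)×1766 = 444.21
(1−α) = 444.21/583.87 = 0.7608;  α = 0.2392.
Bypass flow = 0.2392×1766 = 422.42 g/s.

422.4 g/s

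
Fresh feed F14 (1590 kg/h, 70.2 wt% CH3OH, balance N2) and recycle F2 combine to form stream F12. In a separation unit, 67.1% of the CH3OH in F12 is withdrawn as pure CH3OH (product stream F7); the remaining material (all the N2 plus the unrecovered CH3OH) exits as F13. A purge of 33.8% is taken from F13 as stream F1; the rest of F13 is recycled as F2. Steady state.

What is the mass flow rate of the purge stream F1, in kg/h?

632.5 kg/h

N2 enters only via F14 and leaves only via the purge: 1590×0.298 = 0.338×(N2 in F13), and the separation unit passes all N2, so N2 in F12 = N2 in F13 = 1401.8 kg/h.
CH3OH in F12: m_A = 1590×0.702 + (1−0.338)·(1−0.671)·m_A, so m_A = 1116.2/0.7822 = 1427 kg/h.
F13 = (1−0.671)×1427 + 1401.8 = 1871.3 kg/h.
Purge F1 = 0.338×1871.3 = 632.5 kg/h.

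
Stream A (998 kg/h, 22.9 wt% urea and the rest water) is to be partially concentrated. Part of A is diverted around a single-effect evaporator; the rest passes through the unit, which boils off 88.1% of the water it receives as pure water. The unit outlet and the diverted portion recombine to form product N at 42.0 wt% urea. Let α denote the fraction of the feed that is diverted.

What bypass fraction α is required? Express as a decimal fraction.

All 998×0.229 = 228.54 kg/h of urea reaches N, so N = 228.54/0.420 = 544.15 kg/h and vapour = 453.85 kg/h.
The evaporator receives (1−α)·998 of feed at 0.771 water and removes 0.881 of that water:
0.881×0.771×(1−α)×998 = 453.85
(1−α) = 453.85/677.89 = 0.6695;  α = 0.3305.

0.330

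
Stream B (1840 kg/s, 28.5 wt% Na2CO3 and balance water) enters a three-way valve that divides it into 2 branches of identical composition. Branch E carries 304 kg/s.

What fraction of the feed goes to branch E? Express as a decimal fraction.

0.165

Fraction to E = 304/1840 = 0.1652.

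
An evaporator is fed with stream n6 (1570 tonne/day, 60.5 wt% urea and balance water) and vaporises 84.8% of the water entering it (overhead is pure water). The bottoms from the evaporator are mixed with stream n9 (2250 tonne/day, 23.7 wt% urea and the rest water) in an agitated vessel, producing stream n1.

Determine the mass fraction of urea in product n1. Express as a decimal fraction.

Vapour removed = 0.848×0.395×1570 = 525.89 tonne/day; concentrate = 1044.1 tonne/day.
urea reaching the mixer = 949.85 (from concentrate) + 2250×0.237 = 1483.1 tonne/day.
Product flow = 1044.1 + 2250 = 3294.1 tonne/day; urea fraction = 0.4502.

0.4502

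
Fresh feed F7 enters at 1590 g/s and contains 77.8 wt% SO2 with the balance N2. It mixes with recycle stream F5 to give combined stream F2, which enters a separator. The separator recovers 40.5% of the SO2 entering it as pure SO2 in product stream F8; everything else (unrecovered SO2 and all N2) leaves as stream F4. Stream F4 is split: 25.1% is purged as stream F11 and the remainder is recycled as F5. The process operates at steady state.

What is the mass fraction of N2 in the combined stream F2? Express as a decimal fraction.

N2 enters only via F7 and leaves only via the purge: 1590×0.222 = 0.251×(N2 in F4), and the separator passes all N2, so N2 in F2 = N2 in F4 = 1406.3 g/s.
SO2 in F2: m_A = 1590×0.778 + (1−0.251)·(1−0.405)·m_A, so m_A = 1237/0.5543 = 2231.5 g/s.
F2 = 2231.5 + 1406.3 = 3637.8 g/s.
N2 fraction in F2 = 1406.3/3637.8 = 0.387.

0.387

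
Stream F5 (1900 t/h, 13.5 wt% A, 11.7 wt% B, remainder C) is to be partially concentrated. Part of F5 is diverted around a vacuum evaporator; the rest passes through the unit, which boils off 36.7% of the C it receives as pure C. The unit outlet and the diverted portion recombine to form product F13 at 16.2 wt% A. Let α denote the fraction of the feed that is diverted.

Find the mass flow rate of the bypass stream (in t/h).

746.5 t/h

All 1900×0.135 = 256.5 t/h of A reaches F13, so F13 = 256.5/0.162 = 1583.3 t/h and vapour = 316.67 t/h.
The evaporator receives (1−α)·1900 of feed at 0.748 C and removes 0.367 of that C:
0.367×0.748×(1−α)×1900 = 316.67
(1−α) = 316.67/521.58 = 0.6071;  α = 0.3929.
Bypass flow = 0.3929×1900 = 746.45 t/h.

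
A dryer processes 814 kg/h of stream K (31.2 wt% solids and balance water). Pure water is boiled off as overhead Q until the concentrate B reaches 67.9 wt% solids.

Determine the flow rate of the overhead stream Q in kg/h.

440 kg/h

solids is conserved: 814×0.312 = 253.97 kg/h all reports to the concentrate.
Concentrate = 253.97/(target fraction) = 374.03 kg/h.
Overhead = 814 − 374.03 = 439.97 kg/h.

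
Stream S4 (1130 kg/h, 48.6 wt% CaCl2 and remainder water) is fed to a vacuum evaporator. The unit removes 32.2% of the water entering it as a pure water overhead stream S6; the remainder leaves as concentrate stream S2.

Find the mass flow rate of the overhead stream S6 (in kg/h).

water entering = 1130×0.514 = 580.82 kg/h; overhead removed = 0.322×580.82 = 187.02 kg/h.

187 kg/h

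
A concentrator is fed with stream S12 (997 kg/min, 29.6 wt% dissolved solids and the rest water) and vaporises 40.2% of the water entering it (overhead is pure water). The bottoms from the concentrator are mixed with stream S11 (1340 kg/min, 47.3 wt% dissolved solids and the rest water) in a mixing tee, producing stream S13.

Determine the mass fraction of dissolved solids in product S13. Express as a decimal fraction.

Vapour removed = 0.402×0.704×997 = 282.16 kg/min; concentrate = 714.84 kg/min.
dissolved solids reaching the mixer = 295.11 (from concentrate) + 1340×0.473 = 928.93 kg/min.
Product flow = 714.84 + 1340 = 2054.8 kg/min; dissolved solids fraction = 0.452.

0.452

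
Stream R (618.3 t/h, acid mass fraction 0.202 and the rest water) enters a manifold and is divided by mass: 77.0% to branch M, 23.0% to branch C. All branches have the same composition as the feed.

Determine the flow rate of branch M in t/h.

476.1 t/h

Branch M flow = 0.770×618.3 = 476.09 t/h.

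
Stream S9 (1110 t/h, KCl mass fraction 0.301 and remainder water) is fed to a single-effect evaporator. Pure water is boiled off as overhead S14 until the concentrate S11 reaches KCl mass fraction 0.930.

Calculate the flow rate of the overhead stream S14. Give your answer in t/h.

750.7 t/h

KCl is conserved: 1110×0.301 = 334.11 t/h all reports to the concentrate.
Concentrate = 334.11/(target fraction) = 359.26 t/h.
Overhead = 1110 − 359.26 = 750.74 t/h.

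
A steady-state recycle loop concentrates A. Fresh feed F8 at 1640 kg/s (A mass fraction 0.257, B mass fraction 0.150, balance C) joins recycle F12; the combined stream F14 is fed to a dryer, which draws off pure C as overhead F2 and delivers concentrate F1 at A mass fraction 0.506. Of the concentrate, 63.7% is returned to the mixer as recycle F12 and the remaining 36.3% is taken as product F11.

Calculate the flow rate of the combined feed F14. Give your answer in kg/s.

3102 kg/s

Overall A balance (none leaves overhead): A in fresh feed = A in product, i.e. 1640×0.257 = (1−0.637)·F1·0.506.
F1 = 421.48/(0.506×0.363) = 2294.7 kg/s.
Recycle F12 = 0.637×2294.7 = 1461.7 kg/s.
Combined feed F14 = 1640 + 1461.7 = 3101.7 kg/s.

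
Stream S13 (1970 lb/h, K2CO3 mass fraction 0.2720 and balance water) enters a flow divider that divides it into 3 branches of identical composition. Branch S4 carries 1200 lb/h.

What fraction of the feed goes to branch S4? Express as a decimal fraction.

0.609

Fraction to S4 = 1200/1970 = 0.6091.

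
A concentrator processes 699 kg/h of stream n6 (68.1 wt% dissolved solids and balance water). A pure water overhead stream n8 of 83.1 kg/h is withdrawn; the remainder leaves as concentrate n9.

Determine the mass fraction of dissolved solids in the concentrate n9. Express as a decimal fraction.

dissolved solids is not removed: 699×0.681 = 476.02 kg/h of dissolved solids enters n9.
Concentrate = 699 − 83.1 = 615.9 kg/h.
Mass fraction = 476.02/615.9 = 0.773.

0.773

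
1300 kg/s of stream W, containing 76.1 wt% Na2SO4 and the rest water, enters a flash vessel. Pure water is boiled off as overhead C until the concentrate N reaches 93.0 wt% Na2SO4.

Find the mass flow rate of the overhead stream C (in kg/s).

Na2SO4 is conserved: 1300×0.761 = 989.3 kg/s all reports to the concentrate.
Concentrate = 989.3/(target fraction) = 1063.8 kg/s.
Overhead = 1300 − 1063.8 = 236.24 kg/s.

236.2 kg/s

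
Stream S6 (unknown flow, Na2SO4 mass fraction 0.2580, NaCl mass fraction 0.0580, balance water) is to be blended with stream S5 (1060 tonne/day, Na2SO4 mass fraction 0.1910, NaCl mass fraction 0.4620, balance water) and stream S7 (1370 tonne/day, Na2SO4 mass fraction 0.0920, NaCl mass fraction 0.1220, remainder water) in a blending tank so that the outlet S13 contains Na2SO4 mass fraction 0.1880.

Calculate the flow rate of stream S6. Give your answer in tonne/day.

1833 tonne/day

Let S6 be the unknown flow. Total out = 2430 + S6.
Na2SO4 balance: 328.5 + 0.258·S6 = 0.188·(2430 + S6)
(0.258 − 0.188)·S6 = 0.188×2430 − 328.5 = 128.34
S6 = 128.34 / 0.070 = 1833.4 tonne/day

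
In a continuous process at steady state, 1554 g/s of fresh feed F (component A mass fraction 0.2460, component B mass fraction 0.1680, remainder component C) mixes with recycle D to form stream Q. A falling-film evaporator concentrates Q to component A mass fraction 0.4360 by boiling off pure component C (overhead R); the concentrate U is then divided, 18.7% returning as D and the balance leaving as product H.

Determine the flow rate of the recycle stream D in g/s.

201.7 g/s

Overall component A balance (none leaves overhead): component A in fresh feed = component A in product, i.e. 1554×0.246 = (1−0.187)·U·0.436.
U = 382.28/(0.436×0.813) = 1078.5 g/s.
Recycle D = 0.187×1078.5 = 201.67 g/s.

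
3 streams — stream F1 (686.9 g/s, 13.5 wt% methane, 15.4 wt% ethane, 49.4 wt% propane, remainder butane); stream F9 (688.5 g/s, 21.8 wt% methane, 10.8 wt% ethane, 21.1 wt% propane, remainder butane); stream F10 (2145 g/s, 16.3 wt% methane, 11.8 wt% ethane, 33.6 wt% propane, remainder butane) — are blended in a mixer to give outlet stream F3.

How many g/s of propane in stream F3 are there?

propane out = propane in = 686.9×0.494 + 688.5×0.211 + 2145×0.336 = 1205.3 g/s.

1205 g/s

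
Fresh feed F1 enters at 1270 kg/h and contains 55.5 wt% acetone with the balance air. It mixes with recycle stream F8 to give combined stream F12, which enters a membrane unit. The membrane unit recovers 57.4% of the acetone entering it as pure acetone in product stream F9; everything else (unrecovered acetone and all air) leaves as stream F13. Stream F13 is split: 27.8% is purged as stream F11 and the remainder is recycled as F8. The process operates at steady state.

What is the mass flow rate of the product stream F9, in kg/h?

acetone in F12: m_A = 1270×0.555 + (1−0.278)·(1−0.574)·m_A, so m_A = 704.85/0.6924 = 1017.9 kg/h.
Product F9 = 0.574×1017.9 = 584.3 kg/h.

584.3 kg/h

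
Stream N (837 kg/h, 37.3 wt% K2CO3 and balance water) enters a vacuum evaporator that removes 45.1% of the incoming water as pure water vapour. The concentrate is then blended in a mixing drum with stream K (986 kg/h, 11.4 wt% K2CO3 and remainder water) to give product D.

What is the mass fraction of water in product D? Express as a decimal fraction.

Vapour removed = 0.451×0.627×837 = 236.68 kg/h; concentrate = 600.32 kg/h.
water reaching the mixer = 288.11 (from concentrate) + 986×0.886 = 1161.7 kg/h.
Product flow = 600.32 + 986 = 1586.3 kg/h; water fraction = 0.732.

0.732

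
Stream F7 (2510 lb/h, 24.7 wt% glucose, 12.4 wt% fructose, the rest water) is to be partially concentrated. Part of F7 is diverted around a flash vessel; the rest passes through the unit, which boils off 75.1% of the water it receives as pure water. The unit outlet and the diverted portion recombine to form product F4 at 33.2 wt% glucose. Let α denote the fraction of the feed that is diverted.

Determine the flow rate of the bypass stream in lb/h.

1150 lb/h

All 2510×0.247 = 619.97 lb/h of glucose reaches F4, so F4 = 619.97/0.332 = 1867.4 lb/h and vapour = 642.62 lb/h.
The evaporator receives (1−α)·2510 of feed at 0.629 water and removes 0.751 of that water:
0.751×0.629×(1−α)×2510 = 642.62
(1−α) = 642.62/1185.7 = 0.5420;  α = 0.4580.
Bypass flow = 0.4580×2510 = 1149.6 lb/h.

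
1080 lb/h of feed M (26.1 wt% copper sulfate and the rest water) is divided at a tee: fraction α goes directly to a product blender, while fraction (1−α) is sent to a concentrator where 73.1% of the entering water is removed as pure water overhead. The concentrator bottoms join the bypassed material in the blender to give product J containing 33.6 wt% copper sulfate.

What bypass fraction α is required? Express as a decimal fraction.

All 1080×0.261 = 281.88 lb/h of copper sulfate reaches J, so J = 281.88/0.336 = 838.93 lb/h and vapour = 241.07 lb/h.
The evaporator receives (1−α)·1080 of feed at 0.739 water and removes 0.731 of that water:
0.731×0.739×(1−α)×1080 = 241.07
(1−α) = 241.07/583.43 = 0.4132;  α = 0.5868.

0.587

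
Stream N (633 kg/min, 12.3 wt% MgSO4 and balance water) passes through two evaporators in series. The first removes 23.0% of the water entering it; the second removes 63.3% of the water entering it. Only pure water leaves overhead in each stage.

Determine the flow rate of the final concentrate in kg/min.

water in feed = 633×0.877 = 555.14 kg/min.
After stage 1: water left = (1−0.230)×555.14 = 427.46; stream total = 505.32 kg/min.
After stage 2: water left = (1−0.633)×427.46 = 156.88; final concentrate = 234.74 kg/min.

234.7 kg/min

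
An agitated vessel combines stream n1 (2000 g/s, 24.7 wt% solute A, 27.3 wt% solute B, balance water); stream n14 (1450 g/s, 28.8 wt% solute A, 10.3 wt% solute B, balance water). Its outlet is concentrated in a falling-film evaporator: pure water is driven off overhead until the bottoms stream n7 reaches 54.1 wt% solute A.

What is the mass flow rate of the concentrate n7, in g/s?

solute A entering = 2000×0.247 + 1450×0.288 = 911.6 g/s.
All solute A reports to n7, so n7 = 911.6/0.541 = 1685 g/s.

1685 g/s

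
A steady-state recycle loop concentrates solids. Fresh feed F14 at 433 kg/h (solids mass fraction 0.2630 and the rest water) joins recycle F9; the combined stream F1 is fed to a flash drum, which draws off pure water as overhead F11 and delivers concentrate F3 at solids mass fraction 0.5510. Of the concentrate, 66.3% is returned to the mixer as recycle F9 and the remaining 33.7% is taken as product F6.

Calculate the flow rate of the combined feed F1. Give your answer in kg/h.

Overall solids balance (none leaves overhead): solids in fresh feed = solids in product, i.e. 433×0.263 = (1−0.663)·F3·0.551.
F3 = 113.88/(0.551×0.337) = 613.28 kg/h.
Recycle F9 = 0.663×613.28 = 406.61 kg/h.
Combined feed F1 = 433 + 406.61 = 839.61 kg/h.

839.6 kg/h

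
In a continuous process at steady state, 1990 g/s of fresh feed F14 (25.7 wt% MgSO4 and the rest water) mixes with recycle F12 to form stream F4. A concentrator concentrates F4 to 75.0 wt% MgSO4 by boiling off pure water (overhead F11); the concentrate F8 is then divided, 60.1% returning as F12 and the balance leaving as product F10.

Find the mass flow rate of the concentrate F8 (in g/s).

Overall MgSO4 balance (none leaves overhead): MgSO4 in fresh feed = MgSO4 in product, i.e. 1990×0.257 = (1−0.601)·F8·0.750.
F8 = 511.43/(0.750×0.399) = 1709 g/s.

1709 g/s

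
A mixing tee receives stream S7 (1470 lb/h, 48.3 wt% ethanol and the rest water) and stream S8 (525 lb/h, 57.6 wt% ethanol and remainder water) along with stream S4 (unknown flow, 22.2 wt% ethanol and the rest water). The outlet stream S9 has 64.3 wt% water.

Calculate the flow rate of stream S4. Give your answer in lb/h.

Let S4 be the unknown flow. Total out = 1995 + S4.
water balance: 982.59 + 0.778·S4 = 0.643·(1995 + S4)
(0.778 − 0.643)·S4 = 0.643×1995 − 982.59 = 300.2
S4 = 300.2 / 0.135 = 2223.7 lb/h

2224 lb/h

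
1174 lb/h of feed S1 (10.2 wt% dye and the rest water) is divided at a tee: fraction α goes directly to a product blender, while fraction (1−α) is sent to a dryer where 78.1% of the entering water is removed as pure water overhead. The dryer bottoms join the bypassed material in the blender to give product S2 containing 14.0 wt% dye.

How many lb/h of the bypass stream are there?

719.6 lb/h

All 1174×0.102 = 119.75 lb/h of dye reaches S2, so S2 = 119.75/0.140 = 855.34 lb/h and vapour = 318.66 lb/h.
The evaporator receives (1−α)·1174 of feed at 0.898 water and removes 0.781 of that water:
0.781×0.898×(1−α)×1174 = 318.66
(1−α) = 318.66/823.37 = 0.3870;  α = 0.6130.
Bypass flow = 0.6130×1174 = 719.64 lb/h.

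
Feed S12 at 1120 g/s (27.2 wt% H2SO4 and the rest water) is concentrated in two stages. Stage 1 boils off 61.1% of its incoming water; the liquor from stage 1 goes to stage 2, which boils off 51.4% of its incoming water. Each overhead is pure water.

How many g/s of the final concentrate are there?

458.8 g/s

water in feed = 1120×0.728 = 815.36 g/s.
After stage 1: water left = (1−0.611)×815.36 = 317.18; stream total = 621.82 g/s.
After stage 2: water left = (1−0.514)×317.18 = 154.15; final concentrate = 458.79 g/s.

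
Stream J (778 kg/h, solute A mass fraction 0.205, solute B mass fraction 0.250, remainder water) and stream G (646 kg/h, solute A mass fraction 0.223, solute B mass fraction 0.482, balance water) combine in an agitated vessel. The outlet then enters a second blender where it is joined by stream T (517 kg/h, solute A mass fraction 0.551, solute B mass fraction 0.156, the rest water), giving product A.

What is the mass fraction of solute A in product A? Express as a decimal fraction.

0.303

Overall, product flow = 1941 kg/h.
solute A in = 778×0.205 + 646×0.223 + 517×0.551 = 588.41 kg/h.
solute A fraction in A = 0.303.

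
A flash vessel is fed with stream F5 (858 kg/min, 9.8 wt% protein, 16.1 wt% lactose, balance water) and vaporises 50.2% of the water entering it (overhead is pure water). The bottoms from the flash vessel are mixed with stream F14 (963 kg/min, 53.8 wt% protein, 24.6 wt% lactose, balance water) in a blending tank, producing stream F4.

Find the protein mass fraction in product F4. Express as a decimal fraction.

Vapour removed = 0.502×0.741×858 = 319.16 kg/min; concentrate = 538.84 kg/min.
protein reaching the mixer = 84.084 (from concentrate) + 963×0.538 = 602.18 kg/min.
Product flow = 538.84 + 963 = 1501.8 kg/min; protein fraction = 0.401.

0.401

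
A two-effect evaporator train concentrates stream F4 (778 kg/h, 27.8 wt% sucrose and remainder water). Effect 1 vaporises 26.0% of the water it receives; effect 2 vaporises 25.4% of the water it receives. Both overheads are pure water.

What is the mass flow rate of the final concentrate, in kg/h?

water in feed = 778×0.722 = 561.72 kg/h.
After stage 1: water left = (1−0.260)×561.72 = 415.67; stream total = 631.95 kg/h.
After stage 2: water left = (1−0.254)×415.67 = 310.09; final concentrate = 526.37 kg/h.

526.4 kg/h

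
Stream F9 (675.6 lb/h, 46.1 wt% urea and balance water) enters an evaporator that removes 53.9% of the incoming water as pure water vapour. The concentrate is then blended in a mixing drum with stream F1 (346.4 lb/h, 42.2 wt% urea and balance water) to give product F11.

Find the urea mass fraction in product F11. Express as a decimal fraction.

0.554

Vapour removed = 0.539×0.539×675.6 = 196.28 lb/h; concentrate = 479.32 lb/h.
urea reaching the mixer = 311.45 (from concentrate) + 346.4×0.422 = 457.63 lb/h.
Product flow = 479.32 + 346.4 = 825.72 lb/h; urea fraction = 0.554.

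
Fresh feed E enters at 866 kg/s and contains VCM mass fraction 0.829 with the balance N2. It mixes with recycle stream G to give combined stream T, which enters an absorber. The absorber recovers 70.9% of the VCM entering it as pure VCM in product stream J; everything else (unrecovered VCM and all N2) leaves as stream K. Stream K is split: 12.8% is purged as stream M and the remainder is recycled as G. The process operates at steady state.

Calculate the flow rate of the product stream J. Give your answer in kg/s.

VCM in T: m_A = 866×0.829 + (1−0.128)·(1−0.709)·m_A, so m_A = 717.91/0.7462 = 962.03 kg/s.
Product J = 0.709×962.03 = 682.08 kg/s.

682.1 kg/s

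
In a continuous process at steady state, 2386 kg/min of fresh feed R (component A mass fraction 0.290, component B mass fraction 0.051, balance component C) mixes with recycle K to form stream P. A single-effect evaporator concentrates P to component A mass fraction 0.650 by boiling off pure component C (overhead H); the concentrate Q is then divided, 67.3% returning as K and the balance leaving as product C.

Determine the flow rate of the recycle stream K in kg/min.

2191 kg/min

Overall component A balance (none leaves overhead): component A in fresh feed = component A in product, i.e. 2386×0.290 = (1−0.673)·Q·0.650.
Q = 691.94/(0.650×0.327) = 3255.4 kg/min.
Recycle K = 0.673×3255.4 = 2190.9 kg/min.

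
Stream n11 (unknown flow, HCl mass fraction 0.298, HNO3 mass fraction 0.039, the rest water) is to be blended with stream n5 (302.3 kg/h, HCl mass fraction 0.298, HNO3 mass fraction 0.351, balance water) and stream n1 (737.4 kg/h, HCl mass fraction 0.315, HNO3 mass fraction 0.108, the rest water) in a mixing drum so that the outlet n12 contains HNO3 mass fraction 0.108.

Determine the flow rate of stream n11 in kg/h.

1065 kg/h

Let n11 be the unknown flow. Total out = 1039.7 + n11.
HNO3 balance: 185.75 + 0.039·n11 = 0.108·(1039.7 + n11)
(0.039 − 0.108)·n11 = 0.108×1039.7 − 185.75 = -73.459
n11 = -73.459 / -0.069 = 1064.6 kg/h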